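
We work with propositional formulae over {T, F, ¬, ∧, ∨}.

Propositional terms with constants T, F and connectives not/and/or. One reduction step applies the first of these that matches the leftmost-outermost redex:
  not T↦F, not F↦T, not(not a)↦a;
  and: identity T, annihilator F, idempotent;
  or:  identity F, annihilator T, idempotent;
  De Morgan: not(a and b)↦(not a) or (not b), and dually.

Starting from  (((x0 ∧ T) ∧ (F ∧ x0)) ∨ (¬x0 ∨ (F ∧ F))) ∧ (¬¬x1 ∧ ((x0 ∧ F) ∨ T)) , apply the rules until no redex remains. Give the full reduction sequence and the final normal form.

Answer: normal form = ¬x0 ∧ x1  (in 9 steps)

Reduction:
  start: (((x0 ∧ T) ∧ (F ∧ x0)) ∨ (¬x0 ∨ (F ∧ F))) ∧ (¬¬x1 ∧ ((x0 ∧ F) ∨ T))
  [1] ((x0 ∧ (F ∧ x0)) ∨ (¬x0 ∨ (F ∧ F))) ∧ (¬¬x1 ∧ ((x0 ∧ F) ∨ T))
  [2] ((x0 ∧ F) ∨ (¬x0 ∨ (F ∧ F))) ∧ (¬¬x1 ∧ ((x0 ∧ F) ∨ T))
  [3] (F ∨ (¬x0 ∨ (F ∧ F))) ∧ (¬¬x1 ∧ ((x0 ∧ F) ∨ T))
  [4] (¬x0 ∨ (F ∧ F)) ∧ (¬¬x1 ∧ ((x0 ∧ F) ∨ T))
  [5] (¬x0 ∨ F) ∧ (¬¬x1 ∧ ((x0 ∧ F) ∨ T))
  [6] ¬x0 ∧ (¬¬x1 ∧ ((x0 ∧ F) ∨ T))
  [7] ¬x0 ∧ (x1 ∧ ((x0 ∧ F) ∨ T))
  [8] ¬x0 ∧ (x1 ∧ T)
  [9] ¬x0 ∧ x1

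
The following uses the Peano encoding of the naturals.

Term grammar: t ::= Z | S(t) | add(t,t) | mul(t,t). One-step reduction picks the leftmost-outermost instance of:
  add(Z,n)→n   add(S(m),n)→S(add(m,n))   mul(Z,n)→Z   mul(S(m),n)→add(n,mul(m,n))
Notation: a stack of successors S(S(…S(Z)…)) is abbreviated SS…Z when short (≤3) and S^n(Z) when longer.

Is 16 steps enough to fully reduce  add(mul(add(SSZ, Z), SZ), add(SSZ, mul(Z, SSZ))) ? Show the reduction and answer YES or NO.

Answer: NO — after 16 steps the term is S(S(S(S(mul(Z, SSZ))))), not yet normal

Reduction:
  start: add(mul(add(SSZ, Z), SZ), add(SSZ, mul(Z, SSZ)))
  [1] add(mul(S(add(SZ, Z)), SZ), add(SSZ, mul(Z, SSZ)))
  [2] add(add(SZ, mul(add(SZ, Z), SZ)), add(SSZ, mul(Z, SSZ)))
  [3] add(S(add(Z, mul(add(SZ, Z), SZ))), add(SSZ, mul(Z, SSZ)))
  [4] S(add(add(Z, mul(add(SZ, Z), SZ)), add(SSZ, mul(Z, SSZ))))
  [5] S(add(mul(add(SZ, Z), SZ), add(SSZ, mul(Z, SSZ))))
  [6] S(add(mul(S(add(Z, Z)), SZ), add(SSZ, mul(Z, SSZ))))
  [7] S(add(add(SZ, mul(add(Z, Z), SZ)), add(SSZ, mul(Z, SSZ))))
  [8] S(add(S(add(Z, mul(add(Z, Z), SZ))), add(SSZ, mul(Z, SSZ))))
  [9] S(S(add(add(Z, mul(add(Z, Z), SZ)), add(SSZ, mul(Z, SSZ)))))
  [10] S(S(add(mul(add(Z, Z), SZ), add(SSZ, mul(Z, SSZ)))))
  [11] S(S(add(mul(Z, SZ), add(SSZ, mul(Z, SSZ)))))
  [12] S(S(add(Z, add(SSZ, mul(Z, SSZ)))))
  [13] S(S(add(SSZ, mul(Z, SSZ))))
  [14] S(S(S(add(SZ, mul(Z, SSZ)))))
  [15] S(S(S(S(add(Z, mul(Z, SSZ))))))
  [16] S(S(S(S(mul(Z, SSZ)))))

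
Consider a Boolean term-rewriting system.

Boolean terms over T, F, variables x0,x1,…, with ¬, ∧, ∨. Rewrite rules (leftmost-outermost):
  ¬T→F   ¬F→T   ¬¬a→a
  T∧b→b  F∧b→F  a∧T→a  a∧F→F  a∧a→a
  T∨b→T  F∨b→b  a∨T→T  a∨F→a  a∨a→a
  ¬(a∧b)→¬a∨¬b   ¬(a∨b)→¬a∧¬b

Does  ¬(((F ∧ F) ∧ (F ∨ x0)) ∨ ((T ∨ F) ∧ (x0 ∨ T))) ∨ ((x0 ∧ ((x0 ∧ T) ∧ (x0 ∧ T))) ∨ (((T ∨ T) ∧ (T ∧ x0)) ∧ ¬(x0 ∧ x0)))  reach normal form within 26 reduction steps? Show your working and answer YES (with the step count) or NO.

Answer: YES — reaches normal form x0 ∨ (x0 ∧ ¬x0) in 24 ≤ 26 steps

Derivation:
  start: ¬(((F ∧ F) ∧ (F ∨ x0)) ∨ ((T ∨ F) ∧ (x0 ∨ T))) ∨ ((x0 ∧ ((x0 ∧ T) ∧ (x0 ∧ T))) ∨ (((T ∨ T) ∧ (T ∧ x0)) ∧ ¬(x0 ∧ x0)))
  step 1: (¬((F ∧ F) ∧ (F ∨ x0)) ∧ ¬((T ∨ F) ∧ (x0 ∨ T))) ∨ ((x0 ∧ ((x0 ∧ T) ∧ (x0 ∧ T))) ∨ (((T ∨ T) ∧ (T ∧ x0)) ∧ ¬(x0 ∧ x0)))
  step 2: ((¬(F ∧ F) ∨ ¬(F ∨ x0)) ∧ ¬((T ∨ F) ∧ (x0 ∨ T))) ∨ ((x0 ∧ ((x0 ∧ T) ∧ (x0 ∧ T))) ∨ (((T ∨ T) ∧ (T ∧ x0)) ∧ ¬(x0 ∧ x0)))
  step 3: (((¬F ∨ ¬F) ∨ ¬(F ∨ x0)) ∧ ¬((T ∨ F) ∧ (x0 ∨ T))) ∨ ((x0 ∧ ((x0 ∧ T) ∧ (x0 ∧ T))) ∨ (((T ∨ T) ∧ (T ∧ x0)) ∧ ¬(x0 ∧ x0)))
  step 4: ((¬F ∨ ¬(F ∨ x0)) ∧ ¬((T ∨ F) ∧ (x0 ∨ T))) ∨ ((x0 ∧ ((x0 ∧ T) ∧ (x0 ∧ T))) ∨ (((T ∨ T) ∧ (T ∧ x0)) ∧ ¬(x0 ∧ x0)))
  step 5: ((T ∨ ¬(F ∨ x0)) ∧ ¬((T ∨ F) ∧ (x0 ∨ T))) ∨ ((x0 ∧ ((x0 ∧ T) ∧ (x0 ∧ T))) ∨ (((T ∨ T) ∧ (T ∧ x0)) ∧ ¬(x0 ∧ x0)))
  step 6: (T ∧ ¬((T ∨ F) ∧ (x0 ∨ T))) ∨ ((x0 ∧ ((x0 ∧ T) ∧ (x0 ∧ T))) ∨ (((T ∨ T) ∧ (T ∧ x0)) ∧ ¬(x0 ∧ x0)))
  step 7: ¬((T ∨ F) ∧ (x0 ∨ T)) ∨ ((x0 ∧ ((x0 ∧ T) ∧ (x0 ∧ T))) ∨ (((T ∨ T) ∧ (T ∧ x0)) ∧ ¬(x0 ∧ x0)))
  step 8: (¬(T ∨ F) ∨ ¬(x0 ∨ T)) ∨ ((x0 ∧ ((x0 ∧ T) ∧ (x0 ∧ T))) ∨ (((T ∨ T) ∧ (T ∧ x0)) ∧ ¬(x0 ∧ x0)))
  step 9: ((¬T ∧ ¬F) ∨ ¬(x0 ∨ T)) ∨ ((x0 ∧ ((x0 ∧ T) ∧ (x0 ∧ T))) ∨ (((T ∨ T) ∧ (T ∧ x0)) ∧ ¬(x0 ∧ x0)))
  step 10: ((F ∧ ¬F) ∨ ¬(x0 ∨ T)) ∨ ((x0 ∧ ((x0 ∧ T) ∧ (x0 ∧ T))) ∨ (((T ∨ T) ∧ (T ∧ x0)) ∧ ¬(x0 ∧ x0)))
  step 11: (F ∨ ¬(x0 ∨ T)) ∨ ((x0 ∧ ((x0 ∧ T) ∧ (x0 ∧ T))) ∨ (((T ∨ T) ∧ (T ∧ x0)) ∧ ¬(x0 ∧ x0)))
  step 12: ¬(x0 ∨ T) ∨ ((x0 ∧ ((x0 ∧ T) ∧ (x0 ∧ T))) ∨ (((T ∨ T) ∧ (T ∧ x0)) ∧ ¬(x0 ∧ x0)))
  step 13: (¬x0 ∧ ¬T) ∨ ((x0 ∧ ((x0 ∧ T) ∧ (x0 ∧ T))) ∨ (((T ∨ T) ∧ (T ∧ x0)) ∧ ¬(x0 ∧ x0)))
  step 14: (¬x0 ∧ F) ∨ ((x0 ∧ ((x0 ∧ T) ∧ (x0 ∧ T))) ∨ (((T ∨ T) ∧ (T ∧ x0)) ∧ ¬(x0 ∧ x0)))
  step 15: F ∨ ((x0 ∧ ((x0 ∧ T) ∧ (x0 ∧ T))) ∨ (((T ∨ T) ∧ (T ∧ x0)) ∧ ¬(x0 ∧ x0)))
  step 16: (x0 ∧ ((x0 ∧ T) ∧ (x0 ∧ T))) ∨ (((T ∨ T) ∧ (T ∧ x0)) ∧ ¬(x0 ∧ x0))
  step 17: (x0 ∧ (x0 ∧ T)) ∨ (((T ∨ T) ∧ (T ∧ x0)) ∧ ¬(x0 ∧ x0))
  step 18: (x0 ∧ x0) ∨ (((T ∨ T) ∧ (T ∧ x0)) ∧ ¬(x0 ∧ x0))
  step 19: x0 ∨ (((T ∨ T) ∧ (T ∧ x0)) ∧ ¬(x0 ∧ x0))
  step 20: x0 ∨ ((T ∧ (T ∧ x0)) ∧ ¬(x0 ∧ x0))
  step 21: x0 ∨ ((T ∧ x0) ∧ ¬(x0 ∧ x0))
  step 22: x0 ∨ (x0 ∧ ¬(x0 ∧ x0))
  step 23: x0 ∨ (x0 ∧ (¬x0 ∨ ¬x0))
  step 24: x0 ∨ (x0 ∧ ¬x0)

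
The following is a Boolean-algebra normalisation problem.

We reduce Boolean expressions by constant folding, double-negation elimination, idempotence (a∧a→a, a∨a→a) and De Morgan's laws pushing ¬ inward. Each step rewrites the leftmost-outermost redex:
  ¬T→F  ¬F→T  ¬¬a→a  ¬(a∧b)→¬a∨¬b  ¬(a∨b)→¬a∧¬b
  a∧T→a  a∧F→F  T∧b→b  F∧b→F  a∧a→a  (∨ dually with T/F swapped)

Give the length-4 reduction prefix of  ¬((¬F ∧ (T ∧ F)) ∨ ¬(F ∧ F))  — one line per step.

Answer: after 4 steps: ¬(T ∧ F) ∧ ¬¬(F ∧ F)

Reduction:
  start: ¬((¬F ∧ (T ∧ F)) ∨ ¬(F ∧ F))
  →1  ¬(¬F ∧ (T ∧ F)) ∧ ¬¬(F ∧ F)
  →2  (¬¬F ∨ ¬(T ∧ F)) ∧ ¬¬(F ∧ F)
  →3  (F ∨ ¬(T ∧ F)) ∧ ¬¬(F ∧ F)
  →4  ¬(T ∧ F) ∧ ¬¬(F ∧ F)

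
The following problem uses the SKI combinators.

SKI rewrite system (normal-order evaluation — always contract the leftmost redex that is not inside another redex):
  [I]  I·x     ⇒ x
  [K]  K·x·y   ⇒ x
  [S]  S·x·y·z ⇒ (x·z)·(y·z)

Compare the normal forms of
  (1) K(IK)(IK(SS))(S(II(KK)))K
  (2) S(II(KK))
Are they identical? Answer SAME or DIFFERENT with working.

Answer: SAME — A ⇓ S(KK), B ⇓ S(KK)

Working:
Term A:
  start: K(IK)(IK(SS))(S(II(KK)))K
  →1  IK(S(II(KK)))K
  →2  K(S(II(KK)))K
  →3  S(II(KK))
  →4  S(I(KK))
  →5  S(KK)

Term B:
  start: S(II(KK))
  →1  S(I(KK))
  →2  S(KK)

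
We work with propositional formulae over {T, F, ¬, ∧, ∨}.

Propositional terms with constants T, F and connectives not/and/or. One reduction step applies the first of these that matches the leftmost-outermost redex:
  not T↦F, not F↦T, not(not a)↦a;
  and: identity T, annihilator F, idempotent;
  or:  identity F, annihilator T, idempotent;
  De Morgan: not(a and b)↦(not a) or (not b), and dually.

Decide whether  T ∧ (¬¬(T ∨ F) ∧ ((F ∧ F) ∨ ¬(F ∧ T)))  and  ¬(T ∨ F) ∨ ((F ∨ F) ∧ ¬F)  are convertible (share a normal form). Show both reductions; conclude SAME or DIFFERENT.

Term A:
  start: T ∧ (¬¬(T ∨ F) ∧ ((F ∧ F) ∨ ¬(F ∧ T)))
  →1  ¬¬(T ∨ F) ∧ ((F ∧ F) ∨ ¬(F ∧ T))
  →2  (T ∨ F) ∧ ((F ∧ F) ∨ ¬(F ∧ T))
  →3  T ∧ ((F ∧ F) ∨ ¬(F ∧ T))
  →4  (F ∧ F) ∨ ¬(F ∧ T)
  →5  F ∨ ¬(F ∧ T)
  →6  ¬(F ∧ T)
  →7  ¬F ∨ ¬T
  →8  T ∨ ¬T
  →9  T

Term B:
  start: ¬(T ∨ F) ∨ ((F ∨ F) ∧ ¬F)
  →1  (¬T ∧ ¬F) ∨ ((F ∨ F) ∧ ¬F)
  →2  (F ∧ ¬F) ∨ ((F ∨ F) ∧ ¬F)
  →3  F ∨ ((F ∨ F) ∧ ¬F)
  →4  (F ∨ F) ∧ ¬F
  →5  F ∧ ¬F
  →6  F

Answer: DIFFERENT — A ⇓ T, B ⇓ F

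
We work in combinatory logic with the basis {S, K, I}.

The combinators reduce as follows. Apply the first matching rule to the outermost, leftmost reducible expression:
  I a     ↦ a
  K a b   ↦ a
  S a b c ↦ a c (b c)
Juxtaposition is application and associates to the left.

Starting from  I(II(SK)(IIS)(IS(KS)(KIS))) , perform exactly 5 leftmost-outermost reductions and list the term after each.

  start: I(II(SK)(IIS)(IS(KS)(KIS)))
  step 1: II(SK)(IIS)(IS(KS)(KIS))
  step 2: I(SK)(IIS)(IS(KS)(KIS))
  step 3: SK(IIS)(IS(KS)(KIS))
  step 4: K(IS(KS)(KIS))(IIS(IS(KS)(KIS)))
  step 5: IS(KS)(KIS)

Answer: after 5 steps: IS(KS)(KIS)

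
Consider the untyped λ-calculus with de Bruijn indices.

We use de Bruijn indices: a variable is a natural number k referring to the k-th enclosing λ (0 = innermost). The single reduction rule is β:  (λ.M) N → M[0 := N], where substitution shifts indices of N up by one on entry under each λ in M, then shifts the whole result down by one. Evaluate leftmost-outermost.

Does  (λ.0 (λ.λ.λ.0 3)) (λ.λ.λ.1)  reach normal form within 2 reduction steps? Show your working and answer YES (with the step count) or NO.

  start: (λ.0 (λ.λ.λ.0 3)) (λ.λ.λ.1)
  [1] (λ.λ.λ.1) (λ.λ.λ.0 (λ.λ.λ.1))
  [2] λ.λ.1

Answer: YES — reaches normal form λ.λ.1 in 2 ≤ 2 steps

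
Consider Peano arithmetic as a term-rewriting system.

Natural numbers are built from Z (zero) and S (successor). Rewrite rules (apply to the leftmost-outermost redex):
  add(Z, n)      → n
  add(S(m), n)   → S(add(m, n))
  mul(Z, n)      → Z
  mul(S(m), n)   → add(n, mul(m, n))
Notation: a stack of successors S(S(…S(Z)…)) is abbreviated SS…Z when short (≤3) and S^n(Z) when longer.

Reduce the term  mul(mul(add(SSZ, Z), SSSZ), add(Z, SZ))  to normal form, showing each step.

  start: mul(mul(add(SSZ, Z), SSSZ), add(Z, SZ))
  [1] mul(mul(S(add(SZ, Z)), SSSZ), add(Z, SZ))
  [2] mul(add(SSSZ, mul(add(SZ, Z), SSSZ)), add(Z, SZ))
  [3] mul(S(add(SSZ, mul(add(SZ, Z), SSSZ))), add(Z, SZ))
  [4] add(add(Z, SZ), mul(add(SSZ, mul(add(SZ, Z), SSSZ)), add(Z, SZ)))
  [5] add(SZ, mul(add(SSZ, mul(add(SZ, Z), SSSZ)), add(Z, SZ)))
  [6] S(add(Z, mul(add(SSZ, mul(add(SZ, Z), SSSZ)), add(Z, SZ))))
  [7] S(mul(add(SSZ, mul(add(SZ, Z), SSSZ)), add(Z, SZ)))
  [8] S(mul(S(add(SZ, mul(add(SZ, Z), SSSZ))), add(Z, SZ)))
  [9] S(add(add(Z, SZ), mul(add(SZ, mul(add(SZ, Z), SSSZ)), add(Z, SZ))))
  [10] S(add(SZ, mul(add(SZ, mul(add(SZ, Z), SSSZ)), add(Z, SZ))))
  [11] S(S(add(Z, mul(add(SZ, mul(add(SZ, Z), SSSZ)), add(Z, SZ)))))
  [12] S(S(mul(add(SZ, mul(add(SZ, Z), SSSZ)), add(Z, SZ))))
  [13] S(S(mul(S(add(Z, mul(add(SZ, Z), SSSZ))), add(Z, SZ))))
  [14] S(S(add(add(Z, SZ), mul(add(Z, mul(add(SZ, Z), SSSZ)), add(Z, SZ)))))
  [15] S(S(add(SZ, mul(add(Z, mul(add(SZ, Z), SSSZ)), add(Z, SZ)))))
  [16] S(S(S(add(Z, mul(add(Z, mul(add(SZ, Z), SSSZ)), add(Z, SZ))))))
  [17] S(S(S(mul(add(Z, mul(add(SZ, Z), SSSZ)), add(Z, SZ)))))
  [18] S(S(S(mul(mul(add(SZ, Z), SSSZ), add(Z, SZ)))))
  [19] S(S(S(mul(mul(S(add(Z, Z)), SSSZ), add(Z, SZ)))))
  [20] S(S(S(mul(add(SSSZ, mul(add(Z, Z), SSSZ)), add(Z, SZ)))))
  [21] S(S(S(mul(S(add(SSZ, mul(add(Z, Z), SSSZ))), add(Z, SZ)))))
  [22] S(S(S(add(add(Z, SZ), mul(add(SSZ, mul(add(Z, Z), SSSZ)), add(Z, SZ))))))
  [23] S(S(S(add(SZ, mul(add(SSZ, mul(add(Z, Z), SSSZ)), add(Z, SZ))))))
  [24] S(S(S(S(add(Z, mul(add(SSZ, mul(add(Z, Z), SSSZ)), add(Z, SZ)))))))
  [25] S(S(S(S(mul(add(SSZ, mul(add(Z, Z), SSSZ)), add(Z, SZ))))))
  [26] S(S(S(S(mul(S(add(SZ, mul(add(Z, Z), SSSZ))), add(Z, SZ))))))
  [27] S(S(S(S(add(add(Z, SZ), mul(add(SZ, mul(add(Z, Z), SSSZ)), add(Z, SZ)))))))
  [28] S(S(S(S(add(SZ, mul(add(SZ, mul(add(Z, Z), SSSZ)), add(Z, SZ)))))))
  [29] S(S(S(S(S(add(Z, mul(add(SZ, mul(add(Z, Z), SSSZ)), add(Z, SZ))))))))
  [30] S(S(S(S(S(mul(add(SZ, mul(add(Z, Z), SSSZ)), add(Z, SZ)))))))
  [31] S(S(S(S(S(mul(S(add(Z, mul(add(Z, Z), SSSZ))), add(Z, SZ)))))))
  [32] S(S(S(S(S(add(add(Z, SZ), mul(add(Z, mul(add(Z, Z), SSSZ)), add(Z, SZ))))))))
  [33] S(S(S(S(S(add(SZ, mul(add(Z, mul(add(Z, Z), SSSZ)), add(Z, SZ))))))))
  [34] S(S(S(S(S(S(add(Z, mul(add(Z, mul(add(Z, Z), SSSZ)), add(Z, SZ)))))))))
  [35] S(S(S(S(S(S(mul(add(Z, mul(add(Z, Z), SSSZ)), add(Z, SZ))))))))
  [36] S(S(S(S(S(S(mul(mul(add(Z, Z), SSSZ), add(Z, SZ))))))))
  [37] S(S(S(S(S(S(mul(mul(Z, SSSZ), add(Z, SZ))))))))
  [38] S(S(S(S(S(S(mul(Z, add(Z, SZ))))))))
  [39] S^6(Z)

Answer: normal form = S^6(Z)  (in 39 steps)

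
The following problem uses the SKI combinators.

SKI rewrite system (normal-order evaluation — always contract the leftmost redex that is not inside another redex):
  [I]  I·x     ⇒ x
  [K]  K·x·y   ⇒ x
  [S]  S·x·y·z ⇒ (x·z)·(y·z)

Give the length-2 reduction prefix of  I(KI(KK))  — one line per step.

Answer: after 2 steps: I

Derivation:
  start: I(KI(KK))
  step 1: KI(KK)
  step 2: I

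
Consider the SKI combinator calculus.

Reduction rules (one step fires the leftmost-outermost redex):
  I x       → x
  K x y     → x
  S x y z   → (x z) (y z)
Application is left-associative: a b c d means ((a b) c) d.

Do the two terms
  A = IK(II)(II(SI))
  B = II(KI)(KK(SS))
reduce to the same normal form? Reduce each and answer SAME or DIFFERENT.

Answer: SAME — A ⇓ I, B ⇓ I

Derivation:
Term A:
  start: IK(II)(II(SI))
  →1  K(II)(II(SI))
  →2  II
  →3  I

Term B:
  start: II(KI)(KK(SS))
  →1  I(KI)(KK(SS))
  →2  KI(KK(SS))
  →3  I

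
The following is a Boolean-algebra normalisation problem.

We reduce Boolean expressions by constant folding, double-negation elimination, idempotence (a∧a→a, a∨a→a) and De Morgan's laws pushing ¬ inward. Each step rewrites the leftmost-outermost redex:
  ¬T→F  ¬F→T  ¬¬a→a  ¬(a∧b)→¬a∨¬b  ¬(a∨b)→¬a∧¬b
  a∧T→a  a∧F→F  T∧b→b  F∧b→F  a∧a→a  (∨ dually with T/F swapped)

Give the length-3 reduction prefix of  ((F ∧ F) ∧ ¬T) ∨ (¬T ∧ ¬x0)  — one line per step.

Answer: after 3 steps: ¬T ∧ ¬x0

Derivation:
  start: ((F ∧ F) ∧ ¬T) ∨ (¬T ∧ ¬x0)
  step 1: (F ∧ ¬T) ∨ (¬T ∧ ¬x0)
  step 2: F ∨ (¬T ∧ ¬x0)
  step 3: ¬T ∧ ¬x0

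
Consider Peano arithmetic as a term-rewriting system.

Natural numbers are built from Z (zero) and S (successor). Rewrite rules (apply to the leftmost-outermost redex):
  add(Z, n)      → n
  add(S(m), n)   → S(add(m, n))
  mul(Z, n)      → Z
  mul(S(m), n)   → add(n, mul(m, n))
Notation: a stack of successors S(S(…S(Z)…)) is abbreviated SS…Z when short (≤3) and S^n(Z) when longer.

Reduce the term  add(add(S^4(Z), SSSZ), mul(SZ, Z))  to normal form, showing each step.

  start: add(add(S^4(Z), SSSZ), mul(SZ, Z))
  step 1: add(S(add(SSSZ, SSSZ)), mul(SZ, Z))
  step 2: S(add(add(SSSZ, SSSZ), mul(SZ, Z)))
  step 3: S(add(S(add(SSZ, SSSZ)), mul(SZ, Z)))
  step 4: S(S(add(add(SSZ, SSSZ), mul(SZ, Z))))
  step 5: S(S(add(S(add(SZ, SSSZ)), mul(SZ, Z))))
  step 6: S(S(S(add(add(SZ, SSSZ), mul(SZ, Z)))))
  step 7: S(S(S(add(S(add(Z, SSSZ)), mul(SZ, Z)))))
  step 8: S(S(S(S(add(add(Z, SSSZ), mul(SZ, Z))))))
  step 9: S(S(S(S(add(SSSZ, mul(SZ, Z))))))
  step 10: S(S(S(S(S(add(SSZ, mul(SZ, Z)))))))
  step 11: S(S(S(S(S(S(add(SZ, mul(SZ, Z))))))))
  step 12: S(S(S(S(S(S(S(add(Z, mul(SZ, Z)))))))))
  step 13: S(S(S(S(S(S(S(mul(SZ, Z))))))))
  step 14: S(S(S(S(S(S(S(add(Z, mul(Z, Z)))))))))
  step 15: S(S(S(S(S(S(S(mul(Z, Z))))))))
  step 16: S^7(Z)

Answer: normal form = S^7(Z)  (in 16 steps)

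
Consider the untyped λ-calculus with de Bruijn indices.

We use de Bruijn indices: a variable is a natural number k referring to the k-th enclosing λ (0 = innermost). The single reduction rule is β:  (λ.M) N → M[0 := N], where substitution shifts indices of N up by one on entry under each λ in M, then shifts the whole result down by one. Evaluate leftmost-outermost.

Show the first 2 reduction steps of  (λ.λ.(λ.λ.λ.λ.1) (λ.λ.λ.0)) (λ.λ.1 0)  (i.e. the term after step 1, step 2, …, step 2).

Answer: after 2 steps: λ.λ.λ.λ.1

Derivation:
  start: (λ.λ.(λ.λ.λ.λ.1) (λ.λ.λ.0)) (λ.λ.1 0)
  →1  λ.(λ.λ.λ.λ.1) (λ.λ.λ.0)
  →2  λ.λ.λ.λ.1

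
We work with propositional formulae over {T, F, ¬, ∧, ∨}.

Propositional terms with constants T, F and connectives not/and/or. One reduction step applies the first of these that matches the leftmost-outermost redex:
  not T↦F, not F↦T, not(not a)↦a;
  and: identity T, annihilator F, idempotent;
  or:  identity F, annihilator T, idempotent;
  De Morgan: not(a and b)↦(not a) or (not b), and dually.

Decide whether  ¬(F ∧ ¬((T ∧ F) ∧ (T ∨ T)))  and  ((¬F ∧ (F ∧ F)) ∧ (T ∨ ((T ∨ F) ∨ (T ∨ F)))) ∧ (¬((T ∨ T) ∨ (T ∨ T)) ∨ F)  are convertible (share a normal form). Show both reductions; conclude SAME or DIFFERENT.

Answer: DIFFERENT — A ⇓ T, B ⇓ F

Working:
Term A:
  start: ¬(F ∧ ¬((T ∧ F) ∧ (T ∨ T)))
  →1  ¬F ∨ ¬¬((T ∧ F) ∧ (T ∨ T))
  →2  T ∨ ¬¬((T ∧ F) ∧ (T ∨ T))
  →3  T

Term B:
  start: ((¬F ∧ (F ∧ F)) ∧ (T ∨ ((T ∨ F) ∨ (T ∨ F)))) ∧ (¬((T ∨ T) ∨ (T ∨ T)) ∨ F)
  →1  ((T ∧ (F ∧ F)) ∧ (T ∨ ((T ∨ F) ∨ (T ∨ F)))) ∧ (¬((T ∨ T) ∨ (T ∨ T)) ∨ F)
  →2  ((F ∧ F) ∧ (T ∨ ((T ∨ F) ∨ (T ∨ F)))) ∧ (¬((T ∨ T) ∨ (T ∨ T)) ∨ F)
  →3  (F ∧ (T ∨ ((T ∨ F) ∨ (T ∨ F)))) ∧ (¬((T ∨ T) ∨ (T ∨ T)) ∨ F)
  →4  F ∧ (¬((T ∨ T) ∨ (T ∨ T)) ∨ F)
  →5  F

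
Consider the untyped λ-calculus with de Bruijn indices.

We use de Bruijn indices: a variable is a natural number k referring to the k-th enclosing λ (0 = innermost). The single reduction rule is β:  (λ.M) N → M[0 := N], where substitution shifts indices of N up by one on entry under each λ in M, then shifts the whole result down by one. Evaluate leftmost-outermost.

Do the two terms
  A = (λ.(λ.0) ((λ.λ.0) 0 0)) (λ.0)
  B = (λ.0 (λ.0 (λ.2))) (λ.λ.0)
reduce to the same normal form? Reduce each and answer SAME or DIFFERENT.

Answer: SAME — A ⇓ λ.0, B ⇓ λ.0

Derivation:
Term A:
  start: (λ.(λ.0) ((λ.λ.0) 0 0)) (λ.0)
  step 1: (λ.0) ((λ.λ.0) (λ.0) (λ.0))
  step 2: (λ.λ.0) (λ.0) (λ.0)
  step 3: (λ.0) (λ.0)
  step 4: λ.0

Term B:
  start: (λ.0 (λ.0 (λ.2))) (λ.λ.0)
  step 1: (λ.λ.0) (λ.0 (λ.λ.λ.0))
  step 2: λ.0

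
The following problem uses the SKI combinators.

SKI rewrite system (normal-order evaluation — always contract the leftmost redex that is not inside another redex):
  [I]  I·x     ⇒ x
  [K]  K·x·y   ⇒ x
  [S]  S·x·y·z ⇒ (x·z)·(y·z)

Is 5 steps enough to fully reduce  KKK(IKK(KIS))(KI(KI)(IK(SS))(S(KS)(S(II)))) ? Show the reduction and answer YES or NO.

  start: KKK(IKK(KIS))(KI(KI)(IK(SS))(S(KS)(S(II))))
  step 1: K(IKK(KIS))(KI(KI)(IK(SS))(S(KS)(S(II))))
  step 2: IKK(KIS)
  step 3: KK(KIS)
  step 4: K

Answer: YES — reaches normal form K in 4 ≤ 5 steps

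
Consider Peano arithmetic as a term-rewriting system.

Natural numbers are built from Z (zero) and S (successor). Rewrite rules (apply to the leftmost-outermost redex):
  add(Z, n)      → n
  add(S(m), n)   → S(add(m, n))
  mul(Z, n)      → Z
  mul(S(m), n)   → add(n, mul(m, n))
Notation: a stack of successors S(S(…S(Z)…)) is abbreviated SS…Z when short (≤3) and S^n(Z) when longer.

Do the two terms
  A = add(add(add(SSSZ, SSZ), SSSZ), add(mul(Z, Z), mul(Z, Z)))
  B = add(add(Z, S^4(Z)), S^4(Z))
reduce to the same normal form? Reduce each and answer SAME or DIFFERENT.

Term A:
  start: add(add(add(SSSZ, SSZ), SSSZ), add(mul(Z, Z), mul(Z, Z)))
  →1  add(add(S(add(SSZ, SSZ)), SSSZ), add(mul(Z, Z), mul(Z, Z)))
  →2  add(S(add(add(SSZ, SSZ), SSSZ)), add(mul(Z, Z), mul(Z, Z)))
  →3  S(add(add(add(SSZ, SSZ), SSSZ), add(mul(Z, Z), mul(Z, Z))))
  →4  S(add(add(S(add(SZ, SSZ)), SSSZ), add(mul(Z, Z), mul(Z, Z))))
  →5  S(add(S(add(add(SZ, SSZ), SSSZ)), add(mul(Z, Z), mul(Z, Z))))
  →6  S(S(add(add(add(SZ, SSZ), SSSZ), add(mul(Z, Z), mul(Z, Z)))))
  →7  S(S(add(add(S(add(Z, SSZ)), SSSZ), add(mul(Z, Z), mul(Z, Z)))))
  →8  S(S(add(S(add(add(Z, SSZ), SSSZ)), add(mul(Z, Z), mul(Z, Z)))))
  →9  S(S(S(add(add(add(Z, SSZ), SSSZ), add(mul(Z, Z), mul(Z, Z))))))
  →10  S(S(S(add(add(SSZ, SSSZ), add(mul(Z, Z), mul(Z, Z))))))
  →11  S(S(S(add(S(add(SZ, SSSZ)), add(mul(Z, Z), mul(Z, Z))))))
  →12  S(S(S(S(add(add(SZ, SSSZ), add(mul(Z, Z), mul(Z, Z)))))))
  →13  S(S(S(S(add(S(add(Z, SSSZ)), add(mul(Z, Z), mul(Z, Z)))))))
  →14  S(S(S(S(S(add(add(Z, SSSZ), add(mul(Z, Z), mul(Z, Z))))))))
  →15  S(S(S(S(S(add(SSSZ, add(mul(Z, Z), mul(Z, Z))))))))
  →16  S(S(S(S(S(S(add(SSZ, add(mul(Z, Z), mul(Z, Z)))))))))
  →17  S(S(S(S(S(S(S(add(SZ, add(mul(Z, Z), mul(Z, Z))))))))))
  →18  S(S(S(S(S(S(S(S(add(Z, add(mul(Z, Z), mul(Z, Z)))))))))))
  →19  S(S(S(S(S(S(S(S(add(mul(Z, Z), mul(Z, Z))))))))))
  →20  S(S(S(S(S(S(S(S(add(Z, mul(Z, Z))))))))))
  →21  S(S(S(S(S(S(S(S(mul(Z, Z)))))))))
  →22  S^8(Z)

Term B:
  start: add(add(Z, S^4(Z)), S^4(Z))
  →1  add(S^4(Z), S^4(Z))
  →2  S(add(SSSZ, S^4(Z)))
  →3  S(S(add(SSZ, S^4(Z))))
  →4  S(S(S(add(SZ, S^4(Z)))))
  →5  S(S(S(S(add(Z, S^4(Z))))))
  →6  S^8(Z)

Answer: SAME — A ⇓ S^8(Z), B ⇓ S^8(Z)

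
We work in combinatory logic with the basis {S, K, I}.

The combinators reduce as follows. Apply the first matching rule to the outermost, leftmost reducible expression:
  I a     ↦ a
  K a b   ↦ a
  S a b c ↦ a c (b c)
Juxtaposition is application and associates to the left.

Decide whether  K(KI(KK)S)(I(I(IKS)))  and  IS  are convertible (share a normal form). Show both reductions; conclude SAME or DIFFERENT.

Term A:
  start: K(KI(KK)S)(I(I(IKS)))
  step 1: KI(KK)S
  step 2: IS
  step 3: S

Term B:
  start: IS
  step 1: S

Answer: SAME — A ⇓ S, B ⇓ S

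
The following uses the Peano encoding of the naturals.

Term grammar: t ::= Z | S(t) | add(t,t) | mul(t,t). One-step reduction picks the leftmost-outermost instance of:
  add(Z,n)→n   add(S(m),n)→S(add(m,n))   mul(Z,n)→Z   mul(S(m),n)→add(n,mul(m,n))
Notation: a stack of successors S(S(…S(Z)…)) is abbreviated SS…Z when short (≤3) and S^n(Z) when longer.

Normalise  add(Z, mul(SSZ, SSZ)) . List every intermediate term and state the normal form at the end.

  start: add(Z, mul(SSZ, SSZ))
  →1  mul(SSZ, SSZ)
  →2  add(SSZ, mul(SZ, SSZ))
  →3  S(add(SZ, mul(SZ, SSZ)))
  →4  S(S(add(Z, mul(SZ, SSZ))))
  →5  S(S(mul(SZ, SSZ)))
  →6  S(S(add(SSZ, mul(Z, SSZ))))
  →7  S(S(S(add(SZ, mul(Z, SSZ)))))
  →8  S(S(S(S(add(Z, mul(Z, SSZ))))))
  →9  S(S(S(S(mul(Z, SSZ)))))
  →10  S^4(Z)

Answer: normal form = S^4(Z)  (in 10 steps)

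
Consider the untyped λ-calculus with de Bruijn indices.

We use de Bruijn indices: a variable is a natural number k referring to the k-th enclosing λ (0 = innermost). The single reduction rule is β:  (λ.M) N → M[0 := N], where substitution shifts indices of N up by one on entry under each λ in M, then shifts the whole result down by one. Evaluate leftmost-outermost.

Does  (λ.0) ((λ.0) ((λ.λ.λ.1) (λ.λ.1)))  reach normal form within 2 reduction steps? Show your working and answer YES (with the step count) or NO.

Answer: NO — after 2 steps the term is (λ.λ.λ.1) (λ.λ.1), not yet normal

Reduction:
  start: (λ.0) ((λ.0) ((λ.λ.λ.1) (λ.λ.1)))
  [1] (λ.0) ((λ.λ.λ.1) (λ.λ.1))
  [2] (λ.λ.λ.1) (λ.λ.1)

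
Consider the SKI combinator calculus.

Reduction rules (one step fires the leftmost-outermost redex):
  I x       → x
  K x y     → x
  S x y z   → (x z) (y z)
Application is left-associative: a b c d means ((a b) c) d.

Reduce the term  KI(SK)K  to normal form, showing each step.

  start: KI(SK)K
  →1  IK
  →2  K

Answer: normal form = K  (in 2 steps)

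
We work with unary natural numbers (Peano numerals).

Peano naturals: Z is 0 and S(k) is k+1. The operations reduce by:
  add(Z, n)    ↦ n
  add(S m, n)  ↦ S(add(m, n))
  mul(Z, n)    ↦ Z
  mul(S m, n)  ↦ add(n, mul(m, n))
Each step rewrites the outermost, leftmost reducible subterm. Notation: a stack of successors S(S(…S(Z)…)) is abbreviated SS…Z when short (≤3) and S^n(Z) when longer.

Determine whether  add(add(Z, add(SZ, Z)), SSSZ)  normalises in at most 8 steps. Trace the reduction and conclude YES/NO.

Answer: YES — reaches normal form S^4(Z) in 5 ≤ 8 steps

Working:
  start: add(add(Z, add(SZ, Z)), SSSZ)
  →1  add(add(SZ, Z), SSSZ)
  →2  add(S(add(Z, Z)), SSSZ)
  →3  S(add(add(Z, Z), SSSZ))
  →4  S(add(Z, SSSZ))
  →5  S^4(Z)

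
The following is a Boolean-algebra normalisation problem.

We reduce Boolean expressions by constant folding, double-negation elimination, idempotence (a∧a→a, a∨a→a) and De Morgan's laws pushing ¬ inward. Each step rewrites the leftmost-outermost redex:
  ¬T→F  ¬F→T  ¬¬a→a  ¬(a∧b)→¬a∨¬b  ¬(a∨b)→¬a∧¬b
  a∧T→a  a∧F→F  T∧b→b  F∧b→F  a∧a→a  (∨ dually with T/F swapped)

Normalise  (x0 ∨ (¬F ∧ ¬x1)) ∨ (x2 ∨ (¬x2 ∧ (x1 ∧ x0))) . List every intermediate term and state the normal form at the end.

  start: (x0 ∨ (¬F ∧ ¬x1)) ∨ (x2 ∨ (¬x2 ∧ (x1 ∧ x0)))
  step 1: (x0 ∨ (T ∧ ¬x1)) ∨ (x2 ∨ (¬x2 ∧ (x1 ∧ x0)))
  step 2: (x0 ∨ ¬x1) ∨ (x2 ∨ (¬x2 ∧ (x1 ∧ x0)))

Answer: normal form = (x0 ∨ ¬x1) ∨ (x2 ∨ (¬x2 ∧ (x1 ∧ x0)))  (in 2 steps)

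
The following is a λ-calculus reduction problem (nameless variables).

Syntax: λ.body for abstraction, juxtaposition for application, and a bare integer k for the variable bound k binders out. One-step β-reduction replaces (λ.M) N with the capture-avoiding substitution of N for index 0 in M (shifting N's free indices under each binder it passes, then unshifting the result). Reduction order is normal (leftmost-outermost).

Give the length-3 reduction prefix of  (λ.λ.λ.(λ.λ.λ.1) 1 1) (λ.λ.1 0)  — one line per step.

  start: (λ.λ.λ.(λ.λ.λ.1) 1 1) (λ.λ.1 0)
  [1] λ.λ.(λ.λ.λ.1) 1 1
  [2] λ.λ.(λ.λ.1) 1
  [3] λ.λ.λ.2

Answer: after 3 steps: λ.λ.λ.2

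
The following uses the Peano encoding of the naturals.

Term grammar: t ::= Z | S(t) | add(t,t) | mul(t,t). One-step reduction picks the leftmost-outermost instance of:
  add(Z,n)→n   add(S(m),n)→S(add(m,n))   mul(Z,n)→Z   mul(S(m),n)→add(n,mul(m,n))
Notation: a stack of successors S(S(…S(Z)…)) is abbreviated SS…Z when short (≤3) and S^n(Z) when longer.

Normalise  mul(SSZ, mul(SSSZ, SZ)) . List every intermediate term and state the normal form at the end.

  start: mul(SSZ, mul(SSSZ, SZ))
  step 1: add(mul(SSSZ, SZ), mul(SZ, mul(SSSZ, SZ)))
  step 2: add(add(SZ, mul(SSZ, SZ)), mul(SZ, mul(SSSZ, SZ)))
  step 3: add(S(add(Z, mul(SSZ, SZ))), mul(SZ, mul(SSSZ, SZ)))
  step 4: S(add(add(Z, mul(SSZ, SZ)), mul(SZ, mul(SSSZ, SZ))))
  step 5: S(add(mul(SSZ, SZ), mul(SZ, mul(SSSZ, SZ))))
  step 6: S(add(add(SZ, mul(SZ, SZ)), mul(SZ, mul(SSSZ, SZ))))
  step 7: S(add(S(add(Z, mul(SZ, SZ))), mul(SZ, mul(SSSZ, SZ))))
  step 8: S(S(add(add(Z, mul(SZ, SZ)), mul(SZ, mul(SSSZ, SZ)))))
  step 9: S(S(add(mul(SZ, SZ), mul(SZ, mul(SSSZ, SZ)))))
  step 10: S(S(add(add(SZ, mul(Z, SZ)), mul(SZ, mul(SSSZ, SZ)))))
  step 11: S(S(add(S(add(Z, mul(Z, SZ))), mul(SZ, mul(SSSZ, SZ)))))
  step 12: S(S(S(add(add(Z, mul(Z, SZ)), mul(SZ, mul(SSSZ, SZ))))))
  step 13: S(S(S(add(mul(Z, SZ), mul(SZ, mul(SSSZ, SZ))))))
  step 14: S(S(S(add(Z, mul(SZ, mul(SSSZ, SZ))))))
  step 15: S(S(S(mul(SZ, mul(SSSZ, SZ)))))
  step 16: S(S(S(add(mul(SSSZ, SZ), mul(Z, mul(SSSZ, SZ))))))
  step 17: S(S(S(add(add(SZ, mul(SSZ, SZ)), mul(Z, mul(SSSZ, SZ))))))
  step 18: S(S(S(add(S(add(Z, mul(SSZ, SZ))), mul(Z, mul(SSSZ, SZ))))))
  step 19: S(S(S(S(add(add(Z, mul(SSZ, SZ)), mul(Z, mul(SSSZ, SZ)))))))
  step 20: S(S(S(S(add(mul(SSZ, SZ), mul(Z, mul(SSSZ, SZ)))))))
  step 21: S(S(S(S(add(add(SZ, mul(SZ, SZ)), mul(Z, mul(SSSZ, SZ)))))))
  step 22: S(S(S(S(add(S(add(Z, mul(SZ, SZ))), mul(Z, mul(SSSZ, SZ)))))))
  step 23: S(S(S(S(S(add(add(Z, mul(SZ, SZ)), mul(Z, mul(SSSZ, SZ))))))))
  step 24: S(S(S(S(S(add(mul(SZ, SZ), mul(Z, mul(SSSZ, SZ))))))))
  step 25: S(S(S(S(S(add(add(SZ, mul(Z, SZ)), mul(Z, mul(SSSZ, SZ))))))))
  step 26: S(S(S(S(S(add(S(add(Z, mul(Z, SZ))), mul(Z, mul(SSSZ, SZ))))))))
  step 27: S(S(S(S(S(S(add(add(Z, mul(Z, SZ)), mul(Z, mul(SSSZ, SZ)))))))))
  step 28: S(S(S(S(S(S(add(mul(Z, SZ), mul(Z, mul(SSSZ, SZ)))))))))
  step 29: S(S(S(S(S(S(add(Z, mul(Z, mul(SSSZ, SZ)))))))))
  step 30: S(S(S(S(S(S(mul(Z, mul(SSSZ, SZ))))))))
  step 31: S^6(Z)

Answer: normal form = S^6(Z)  (in 31 steps)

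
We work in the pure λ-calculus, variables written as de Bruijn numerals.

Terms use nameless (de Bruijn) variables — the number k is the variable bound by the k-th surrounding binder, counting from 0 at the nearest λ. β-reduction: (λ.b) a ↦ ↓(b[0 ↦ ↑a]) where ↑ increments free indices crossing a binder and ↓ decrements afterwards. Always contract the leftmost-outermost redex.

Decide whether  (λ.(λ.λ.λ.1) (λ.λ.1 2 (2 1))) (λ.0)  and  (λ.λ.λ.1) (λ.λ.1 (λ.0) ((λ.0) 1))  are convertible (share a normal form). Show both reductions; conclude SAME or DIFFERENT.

Term A:
  start: (λ.(λ.λ.λ.1) (λ.λ.1 2 (2 1))) (λ.0)
  step 1: (λ.λ.λ.1) (λ.λ.1 (λ.0) ((λ.0) 1))
  step 2: λ.λ.1

Term B:
  start: (λ.λ.λ.1) (λ.λ.1 (λ.0) ((λ.0) 1))
  step 1: λ.λ.1

Answer: SAME — A ⇓ λ.λ.1, B ⇓ λ.λ.1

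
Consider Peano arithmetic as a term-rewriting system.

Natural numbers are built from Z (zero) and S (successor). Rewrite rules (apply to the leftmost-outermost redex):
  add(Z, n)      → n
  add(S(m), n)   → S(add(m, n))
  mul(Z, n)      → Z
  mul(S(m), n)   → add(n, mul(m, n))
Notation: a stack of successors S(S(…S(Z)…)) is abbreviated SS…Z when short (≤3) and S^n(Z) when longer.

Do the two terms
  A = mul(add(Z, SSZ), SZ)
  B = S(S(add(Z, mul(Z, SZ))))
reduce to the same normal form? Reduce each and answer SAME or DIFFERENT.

Term A:
  start: mul(add(Z, SSZ), SZ)
  →1  mul(SSZ, SZ)
  →2  add(SZ, mul(SZ, SZ))
  →3  S(add(Z, mul(SZ, SZ)))
  →4  S(mul(SZ, SZ))
  →5  S(add(SZ, mul(Z, SZ)))
  →6  S(S(add(Z, mul(Z, SZ))))
  →7  S(S(mul(Z, SZ)))
  →8  SSZ

Term B:
  start: S(S(add(Z, mul(Z, SZ))))
  →1  S(S(mul(Z, SZ)))
  →2  SSZ

Answer: SAME — A ⇓ SSZ, B ⇓ SSZ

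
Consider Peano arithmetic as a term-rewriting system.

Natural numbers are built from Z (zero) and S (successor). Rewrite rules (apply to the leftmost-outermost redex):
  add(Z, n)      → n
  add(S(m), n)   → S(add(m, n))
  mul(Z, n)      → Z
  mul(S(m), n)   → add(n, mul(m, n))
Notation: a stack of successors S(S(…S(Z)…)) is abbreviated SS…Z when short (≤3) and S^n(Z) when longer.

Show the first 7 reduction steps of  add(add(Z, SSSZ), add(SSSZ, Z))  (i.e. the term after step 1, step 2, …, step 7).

Answer: after 7 steps: S(S(S(S(S(add(SZ, Z))))))

Derivation:
  start: add(add(Z, SSSZ), add(SSSZ, Z))
  [1] add(SSSZ, add(SSSZ, Z))
  [2] S(add(SSZ, add(SSSZ, Z)))
  [3] S(S(add(SZ, add(SSSZ, Z))))
  [4] S(S(S(add(Z, add(SSSZ, Z)))))
  [5] S(S(S(add(SSSZ, Z))))
  [6] S(S(S(S(add(SSZ, Z)))))
  [7] S(S(S(S(S(add(SZ, Z))))))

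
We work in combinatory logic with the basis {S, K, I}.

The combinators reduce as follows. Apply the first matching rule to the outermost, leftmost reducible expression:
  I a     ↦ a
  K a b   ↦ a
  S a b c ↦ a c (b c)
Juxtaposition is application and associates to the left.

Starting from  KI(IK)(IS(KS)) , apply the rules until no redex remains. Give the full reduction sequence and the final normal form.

  start: KI(IK)(IS(KS))
  [1] I(IS(KS))
  [2] IS(KS)
  [3] S(KS)

Answer: normal form = S(KS)  (in 3 steps)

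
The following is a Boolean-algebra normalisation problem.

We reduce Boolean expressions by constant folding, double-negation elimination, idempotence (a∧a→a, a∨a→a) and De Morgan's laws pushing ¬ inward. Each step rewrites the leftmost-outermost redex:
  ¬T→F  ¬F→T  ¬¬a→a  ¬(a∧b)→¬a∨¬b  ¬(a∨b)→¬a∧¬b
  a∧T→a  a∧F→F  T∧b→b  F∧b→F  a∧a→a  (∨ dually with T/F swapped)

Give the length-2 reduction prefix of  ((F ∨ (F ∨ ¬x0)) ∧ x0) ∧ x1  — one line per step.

  start: ((F ∨ (F ∨ ¬x0)) ∧ x0) ∧ x1
  step 1: ((F ∨ ¬x0) ∧ x0) ∧ x1
  step 2: (¬x0 ∧ x0) ∧ x1

Answer: after 2 steps: (¬x0 ∧ x0) ∧ x1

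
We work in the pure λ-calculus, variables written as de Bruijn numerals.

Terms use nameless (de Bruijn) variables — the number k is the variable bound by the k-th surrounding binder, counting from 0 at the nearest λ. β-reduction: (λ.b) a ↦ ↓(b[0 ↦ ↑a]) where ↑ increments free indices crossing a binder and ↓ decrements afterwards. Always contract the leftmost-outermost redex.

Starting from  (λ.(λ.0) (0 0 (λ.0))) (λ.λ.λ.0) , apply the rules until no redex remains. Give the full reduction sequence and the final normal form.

  start: (λ.(λ.0) (0 0 (λ.0))) (λ.λ.λ.0)
  step 1: (λ.0) ((λ.λ.λ.0) (λ.λ.λ.0) (λ.0))
  step 2: (λ.λ.λ.0) (λ.λ.λ.0) (λ.0)
  step 3: (λ.λ.0) (λ.0)
  step 4: λ.0

Answer: normal form = λ.0  (in 4 steps)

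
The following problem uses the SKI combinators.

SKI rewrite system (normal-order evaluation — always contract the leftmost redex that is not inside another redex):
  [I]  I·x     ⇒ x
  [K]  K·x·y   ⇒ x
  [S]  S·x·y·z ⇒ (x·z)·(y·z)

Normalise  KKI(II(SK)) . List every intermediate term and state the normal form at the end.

Answer: normal form = K(SK)  (in 3 steps)

Working:
  start: KKI(II(SK))
  [1] K(II(SK))
  [2] K(I(SK))
  [3] K(SK)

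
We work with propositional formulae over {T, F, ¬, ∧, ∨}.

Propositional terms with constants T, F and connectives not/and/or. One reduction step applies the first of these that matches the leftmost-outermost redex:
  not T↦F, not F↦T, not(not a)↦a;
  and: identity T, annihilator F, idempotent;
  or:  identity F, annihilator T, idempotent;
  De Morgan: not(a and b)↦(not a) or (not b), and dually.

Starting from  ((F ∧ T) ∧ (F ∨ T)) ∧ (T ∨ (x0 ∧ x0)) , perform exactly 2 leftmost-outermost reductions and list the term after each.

Answer: after 2 steps: F ∧ (T ∨ (x0 ∧ x0))

Working:
  start: ((F ∧ T) ∧ (F ∨ T)) ∧ (T ∨ (x0 ∧ x0))
  →1  (F ∧ (F ∨ T)) ∧ (T ∨ (x0 ∧ x0))
  →2  F ∧ (T ∨ (x0 ∧ x0))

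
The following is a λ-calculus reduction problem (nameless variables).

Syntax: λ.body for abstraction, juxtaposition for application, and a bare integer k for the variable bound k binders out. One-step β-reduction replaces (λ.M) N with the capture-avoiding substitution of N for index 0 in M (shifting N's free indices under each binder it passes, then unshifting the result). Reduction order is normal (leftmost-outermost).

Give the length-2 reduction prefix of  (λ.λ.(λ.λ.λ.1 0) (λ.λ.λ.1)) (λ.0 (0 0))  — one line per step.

  start: (λ.λ.(λ.λ.λ.1 0) (λ.λ.λ.1)) (λ.0 (0 0))
  [1] λ.(λ.λ.λ.1 0) (λ.λ.λ.1)
  [2] λ.λ.λ.1 0

Answer: after 2 steps: λ.λ.λ.1 0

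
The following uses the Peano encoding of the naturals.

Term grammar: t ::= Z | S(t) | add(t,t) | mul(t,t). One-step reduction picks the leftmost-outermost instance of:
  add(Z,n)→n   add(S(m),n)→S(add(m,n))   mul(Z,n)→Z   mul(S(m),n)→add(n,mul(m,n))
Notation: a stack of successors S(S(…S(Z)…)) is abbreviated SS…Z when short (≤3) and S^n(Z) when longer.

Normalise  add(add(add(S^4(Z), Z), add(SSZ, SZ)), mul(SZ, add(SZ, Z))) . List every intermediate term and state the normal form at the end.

  start: add(add(add(S^4(Z), Z), add(SSZ, SZ)), mul(SZ, add(SZ, Z)))
  step 1: add(add(S(add(SSSZ, Z)), add(SSZ, SZ)), mul(SZ, add(SZ, Z)))
  step 2: add(S(add(add(SSSZ, Z), add(SSZ, SZ))), mul(SZ, add(SZ, Z)))
  step 3: S(add(add(add(SSSZ, Z), add(SSZ, SZ)), mul(SZ, add(SZ, Z))))
  step 4: S(add(add(S(add(SSZ, Z)), add(SSZ, SZ)), mul(SZ, add(SZ, Z))))
  step 5: S(add(S(add(add(SSZ, Z), add(SSZ, SZ))), mul(SZ, add(SZ, Z))))
  step 6: S(S(add(add(add(SSZ, Z), add(SSZ, SZ)), mul(SZ, add(SZ, Z)))))
  step 7: S(S(add(add(S(add(SZ, Z)), add(SSZ, SZ)), mul(SZ, add(SZ, Z)))))
  step 8: S(S(add(S(add(add(SZ, Z), add(SSZ, SZ))), mul(SZ, add(SZ, Z)))))
  step 9: S(S(S(add(add(add(SZ, Z), add(SSZ, SZ)), mul(SZ, add(SZ, Z))))))
  step 10: S(S(S(add(add(S(add(Z, Z)), add(SSZ, SZ)), mul(SZ, add(SZ, Z))))))
  step 11: S(S(S(add(S(add(add(Z, Z), add(SSZ, SZ))), mul(SZ, add(SZ, Z))))))
  step 12: S(S(S(S(add(add(add(Z, Z), add(SSZ, SZ)), mul(SZ, add(SZ, Z)))))))
  step 13: S(S(S(S(add(add(Z, add(SSZ, SZ)), mul(SZ, add(SZ, Z)))))))
  step 14: S(S(S(S(add(add(SSZ, SZ), mul(SZ, add(SZ, Z)))))))
  step 15: S(S(S(S(add(S(add(SZ, SZ)), mul(SZ, add(SZ, Z)))))))
  step 16: S(S(S(S(S(add(add(SZ, SZ), mul(SZ, add(SZ, Z))))))))
  step 17: S(S(S(S(S(add(S(add(Z, SZ)), mul(SZ, add(SZ, Z))))))))
  step 18: S(S(S(S(S(S(add(add(Z, SZ), mul(SZ, add(SZ, Z)))))))))
  step 19: S(S(S(S(S(S(add(SZ, mul(SZ, add(SZ, Z)))))))))
  step 20: S(S(S(S(S(S(S(add(Z, mul(SZ, add(SZ, Z))))))))))
  step 21: S(S(S(S(S(S(S(mul(SZ, add(SZ, Z)))))))))
  step 22: S(S(S(S(S(S(S(add(add(SZ, Z), mul(Z, add(SZ, Z))))))))))
  step 23: S(S(S(S(S(S(S(add(S(add(Z, Z)), mul(Z, add(SZ, Z))))))))))
  step 24: S(S(S(S(S(S(S(S(add(add(Z, Z), mul(Z, add(SZ, Z)))))))))))
  step 25: S(S(S(S(S(S(S(S(add(Z, mul(Z, add(SZ, Z)))))))))))
  step 26: S(S(S(S(S(S(S(S(mul(Z, add(SZ, Z))))))))))
  step 27: S^8(Z)

Answer: normal form = S^8(Z)  (in 27 steps)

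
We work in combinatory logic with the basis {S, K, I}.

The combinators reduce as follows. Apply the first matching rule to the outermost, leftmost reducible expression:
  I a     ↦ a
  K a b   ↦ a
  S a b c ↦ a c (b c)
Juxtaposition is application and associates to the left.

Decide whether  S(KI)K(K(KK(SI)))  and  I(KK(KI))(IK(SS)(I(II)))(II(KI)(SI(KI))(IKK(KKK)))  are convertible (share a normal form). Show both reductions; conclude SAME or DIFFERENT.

Term A:
  start: S(KI)K(K(KK(SI)))
  [1] KI(K(KK(SI)))(K(K(KK(SI))))
  [2] I(K(K(KK(SI))))
  [3] K(K(KK(SI)))
  [4] K(KK)

Term B:
  start: I(KK(KI))(IK(SS)(I(II)))(II(KI)(SI(KI))(IKK(KKK)))
  [1] KK(KI)(IK(SS)(I(II)))(II(KI)(SI(KI))(IKK(KKK)))
  [2] K(IK(SS)(I(II)))(II(KI)(SI(KI))(IKK(KKK)))
  [3] IK(SS)(I(II))
  [4] K(SS)(I(II))
  [5] SS

Answer: DIFFERENT — A ⇓ K(KK), B ⇓ SS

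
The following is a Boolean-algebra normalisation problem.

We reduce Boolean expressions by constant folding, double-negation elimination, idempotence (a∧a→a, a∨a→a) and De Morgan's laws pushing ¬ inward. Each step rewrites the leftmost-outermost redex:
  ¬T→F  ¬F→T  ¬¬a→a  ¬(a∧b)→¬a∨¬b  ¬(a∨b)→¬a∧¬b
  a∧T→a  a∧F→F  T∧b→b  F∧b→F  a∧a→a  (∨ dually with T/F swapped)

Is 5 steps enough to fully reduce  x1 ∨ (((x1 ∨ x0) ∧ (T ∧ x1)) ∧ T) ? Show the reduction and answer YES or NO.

  start: x1 ∨ (((x1 ∨ x0) ∧ (T ∧ x1)) ∧ T)
  step 1: x1 ∨ ((x1 ∨ x0) ∧ (T ∧ x1))
  step 2: x1 ∨ ((x1 ∨ x0) ∧ x1)

Answer: YES — reaches normal form x1 ∨ ((x1 ∨ x0) ∧ x1) in 2 ≤ 5 steps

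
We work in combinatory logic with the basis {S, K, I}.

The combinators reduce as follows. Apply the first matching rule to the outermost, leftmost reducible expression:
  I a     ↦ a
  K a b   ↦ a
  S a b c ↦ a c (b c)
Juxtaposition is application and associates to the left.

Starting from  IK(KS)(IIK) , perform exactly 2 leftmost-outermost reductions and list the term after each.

Answer: after 2 steps: KS

Reduction:
  start: IK(KS)(IIK)
  →1  K(KS)(IIK)
  →2  KS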